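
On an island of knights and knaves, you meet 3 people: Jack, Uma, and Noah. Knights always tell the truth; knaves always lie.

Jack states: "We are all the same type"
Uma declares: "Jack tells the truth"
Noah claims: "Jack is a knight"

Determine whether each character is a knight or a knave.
Jack is a knight.
Uma is a knight.
Noah is a knight.

Verification:
- Jack (knight) says "We are all the same type" - this is TRUE because Jack, Uma, and Noah are knights.
- Uma (knight) says "Jack tells the truth" - this is TRUE because Jack is a knight.
- Noah (knight) says "Jack is a knight" - this is TRUE because Jack is a knight.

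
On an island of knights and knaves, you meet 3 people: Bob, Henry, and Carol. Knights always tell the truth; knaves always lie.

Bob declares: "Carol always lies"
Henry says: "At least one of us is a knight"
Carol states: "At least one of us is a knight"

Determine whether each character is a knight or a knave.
Bob is a knave.
Henry is a knight.
Carol is a knight.

Verification:
- Bob (knave) says "Carol always lies" - this is FALSE (a lie) because Carol is a knight.
- Henry (knight) says "At least one of us is a knight" - this is TRUE because Henry and Carol are knights.
- Carol (knight) says "At least one of us is a knight" - this is TRUE because Henry and Carol are knights.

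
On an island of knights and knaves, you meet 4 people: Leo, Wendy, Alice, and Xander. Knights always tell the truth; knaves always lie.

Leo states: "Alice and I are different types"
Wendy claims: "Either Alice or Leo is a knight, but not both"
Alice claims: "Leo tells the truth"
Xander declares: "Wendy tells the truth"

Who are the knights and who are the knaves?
Leo is a knave.
Wendy is a knave.
Alice is a knave.
Xander is a knave.

Verification:
- Leo (knave) says "Alice and I are different types" - this is FALSE (a lie) because Leo is a knave and Alice is a knave.
- Wendy (knave) says "Either Alice or Leo is a knight, but not both" - this is FALSE (a lie) because Alice is a knave and Leo is a knave.
- Alice (knave) says "Leo tells the truth" - this is FALSE (a lie) because Leo is a knave.
- Xander (knave) says "Wendy tells the truth" - this is FALSE (a lie) because Wendy is a knave.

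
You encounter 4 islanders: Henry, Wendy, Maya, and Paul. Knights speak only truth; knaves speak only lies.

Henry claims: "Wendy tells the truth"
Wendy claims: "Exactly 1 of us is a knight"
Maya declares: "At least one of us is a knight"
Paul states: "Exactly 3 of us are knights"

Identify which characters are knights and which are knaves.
Henry is a knave.
Wendy is a knave.
Maya is a knave.
Paul is a knave.

Verification:
- Henry (knave) says "Wendy tells the truth" - this is FALSE (a lie) because Wendy is a knave.
- Wendy (knave) says "Exactly 1 of us is a knight" - this is FALSE (a lie) because there are 0 knights.
- Maya (knave) says "At least one of us is a knight" - this is FALSE (a lie) because no one is a knight.
- Paul (knave) says "Exactly 3 of us are knights" - this is FALSE (a lie) because there are 0 knights.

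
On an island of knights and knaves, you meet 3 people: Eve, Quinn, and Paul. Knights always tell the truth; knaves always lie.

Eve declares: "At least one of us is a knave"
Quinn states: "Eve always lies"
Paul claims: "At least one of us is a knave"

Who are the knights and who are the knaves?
Eve is a knight.
Quinn is a knave.
Paul is a knight.

Verification:
- Eve (knight) says "At least one of us is a knave" - this is TRUE because Quinn is a knave.
- Quinn (knave) says "Eve always lies" - this is FALSE (a lie) because Eve is a knight.
- Paul (knight) says "At least one of us is a knave" - this is TRUE because Quinn is a knave.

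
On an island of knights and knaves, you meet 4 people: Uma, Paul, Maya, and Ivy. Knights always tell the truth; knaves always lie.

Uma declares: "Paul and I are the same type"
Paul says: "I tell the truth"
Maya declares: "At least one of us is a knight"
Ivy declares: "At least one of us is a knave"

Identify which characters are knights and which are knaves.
Uma is a knave.
Paul is a knight.
Maya is a knight.
Ivy is a knight.

Verification:
- Uma (knave) says "Paul and I are the same type" - this is FALSE (a lie) because Uma is a knave and Paul is a knight.
- Paul (knight) says "I tell the truth" - this is TRUE because Paul is a knight.
- Maya (knight) says "At least one of us is a knight" - this is TRUE because Paul, Maya, and Ivy are knights.
- Ivy (knight) says "At least one of us is a knave" - this is TRUE because Uma is a knave.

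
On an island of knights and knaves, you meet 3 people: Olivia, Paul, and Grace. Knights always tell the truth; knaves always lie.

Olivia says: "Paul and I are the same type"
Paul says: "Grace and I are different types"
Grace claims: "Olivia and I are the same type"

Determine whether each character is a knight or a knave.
Olivia is a knight.
Paul is a knight.
Grace is a knave.

Verification:
- Olivia (knight) says "Paul and I are the same type" - this is TRUE because Olivia is a knight and Paul is a knight.
- Paul (knight) says "Grace and I are different types" - this is TRUE because Paul is a knight and Grace is a knave.
- Grace (knave) says "Olivia and I are the same type" - this is FALSE (a lie) because Grace is a knave and Olivia is a knight.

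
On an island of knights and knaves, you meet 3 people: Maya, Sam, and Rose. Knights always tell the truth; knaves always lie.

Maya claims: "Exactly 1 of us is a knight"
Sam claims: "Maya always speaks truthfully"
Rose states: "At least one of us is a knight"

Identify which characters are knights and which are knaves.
Maya is a knave.
Sam is a knave.
Rose is a knave.

Verification:
- Maya (knave) says "Exactly 1 of us is a knight" - this is FALSE (a lie) because there are 0 knights.
- Sam (knave) says "Maya always speaks truthfully" - this is FALSE (a lie) because Maya is a knave.
- Rose (knave) says "At least one of us is a knight" - this is FALSE (a lie) because no one is a knight.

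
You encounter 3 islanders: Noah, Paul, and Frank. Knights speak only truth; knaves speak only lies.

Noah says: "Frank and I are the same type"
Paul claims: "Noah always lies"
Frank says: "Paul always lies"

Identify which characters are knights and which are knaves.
Noah is a knight.
Paul is a knave.
Frank is a knight.

Verification:
- Noah (knight) says "Frank and I are the same type" - this is TRUE because Noah is a knight and Frank is a knight.
- Paul (knave) says "Noah always lies" - this is FALSE (a lie) because Noah is a knight.
- Frank (knight) says "Paul always lies" - this is TRUE because Paul is a knave.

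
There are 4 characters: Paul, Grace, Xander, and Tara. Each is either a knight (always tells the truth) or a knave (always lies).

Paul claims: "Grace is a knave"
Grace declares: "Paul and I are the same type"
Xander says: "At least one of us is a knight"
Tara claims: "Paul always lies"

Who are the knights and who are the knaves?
Paul is a knight.
Grace is a knave.
Xander is a knight.
Tara is a knave.

Verification:
- Paul (knight) says "Grace is a knave" - this is TRUE because Grace is a knave.
- Grace (knave) says "Paul and I are the same type" - this is FALSE (a lie) because Grace is a knave and Paul is a knight.
- Xander (knight) says "At least one of us is a knight" - this is TRUE because Paul and Xander are knights.
- Tara (knave) says "Paul always lies" - this is FALSE (a lie) because Paul is a knight.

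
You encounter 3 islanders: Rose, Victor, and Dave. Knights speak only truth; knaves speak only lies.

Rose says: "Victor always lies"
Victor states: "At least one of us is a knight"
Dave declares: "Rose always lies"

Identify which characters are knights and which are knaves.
Rose is a knave.
Victor is a knight.
Dave is a knight.

Verification:
- Rose (knave) says "Victor always lies" - this is FALSE (a lie) because Victor is a knight.
- Victor (knight) says "At least one of us is a knight" - this is TRUE because Victor and Dave are knights.
- Dave (knight) says "Rose always lies" - this is TRUE because Rose is a knave.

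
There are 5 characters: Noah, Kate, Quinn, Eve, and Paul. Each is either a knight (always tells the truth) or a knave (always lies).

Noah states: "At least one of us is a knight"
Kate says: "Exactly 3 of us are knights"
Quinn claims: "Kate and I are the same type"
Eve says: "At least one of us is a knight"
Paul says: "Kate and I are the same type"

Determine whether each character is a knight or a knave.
Noah is a knight.
Kate is a knight.
Quinn is a knave.
Eve is a knight.
Paul is a knave.

Verification:
- Noah (knight) says "At least one of us is a knight" - this is TRUE because Noah, Kate, and Eve are knights.
- Kate (knight) says "Exactly 3 of us are knights" - this is TRUE because there are 3 knights.
- Quinn (knave) says "Kate and I are the same type" - this is FALSE (a lie) because Quinn is a knave and Kate is a knight.
- Eve (knight) says "At least one of us is a knight" - this is TRUE because Noah, Kate, and Eve are knights.
- Paul (knave) says "Kate and I are the same type" - this is FALSE (a lie) because Paul is a knave and Kate is a knight.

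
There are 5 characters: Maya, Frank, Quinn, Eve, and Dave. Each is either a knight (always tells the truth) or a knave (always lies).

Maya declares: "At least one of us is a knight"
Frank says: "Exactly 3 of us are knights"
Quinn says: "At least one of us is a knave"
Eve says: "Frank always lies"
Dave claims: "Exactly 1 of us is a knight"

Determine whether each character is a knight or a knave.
Maya is a knight.
Frank is a knight.
Quinn is a knight.
Eve is a knave.
Dave is a knave.

Verification:
- Maya (knight) says "At least one of us is a knight" - this is TRUE because Maya, Frank, and Quinn are knights.
- Frank (knight) says "Exactly 3 of us are knights" - this is TRUE because there are 3 knights.
- Quinn (knight) says "At least one of us is a knave" - this is TRUE because Eve and Dave are knaves.
- Eve (knave) says "Frank always lies" - this is FALSE (a lie) because Frank is a knight.
- Dave (knave) says "Exactly 1 of us is a knight" - this is FALSE (a lie) because there are 3 knights.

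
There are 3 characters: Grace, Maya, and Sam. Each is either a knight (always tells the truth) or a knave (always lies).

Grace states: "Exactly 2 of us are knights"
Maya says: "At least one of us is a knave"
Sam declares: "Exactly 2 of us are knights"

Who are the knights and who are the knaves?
Grace is a knave.
Maya is a knight.
Sam is a knave.

Verification:
- Grace (knave) says "Exactly 2 of us are knights" - this is FALSE (a lie) because there are 1 knights.
- Maya (knight) says "At least one of us is a knave" - this is TRUE because Grace and Sam are knaves.
- Sam (knave) says "Exactly 2 of us are knights" - this is FALSE (a lie) because there are 1 knights.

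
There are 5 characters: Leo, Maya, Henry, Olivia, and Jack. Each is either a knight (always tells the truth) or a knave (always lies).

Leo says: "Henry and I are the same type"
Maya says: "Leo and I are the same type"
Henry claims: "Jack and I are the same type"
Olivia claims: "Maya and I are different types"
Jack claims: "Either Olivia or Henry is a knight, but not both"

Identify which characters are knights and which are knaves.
Leo is a knight.
Maya is a knave.
Henry is a knight.
Olivia is a knave.
Jack is a knight.

Verification:
- Leo (knight) says "Henry and I are the same type" - this is TRUE because Leo is a knight and Henry is a knight.
- Maya (knave) says "Leo and I are the same type" - this is FALSE (a lie) because Maya is a knave and Leo is a knight.
- Henry (knight) says "Jack and I are the same type" - this is TRUE because Henry is a knight and Jack is a knight.
- Olivia (knave) says "Maya and I are different types" - this is FALSE (a lie) because Olivia is a knave and Maya is a knave.
- Jack (knight) says "Either Olivia or Henry is a knight, but not both" - this is TRUE because Olivia is a knave and Henry is a knight.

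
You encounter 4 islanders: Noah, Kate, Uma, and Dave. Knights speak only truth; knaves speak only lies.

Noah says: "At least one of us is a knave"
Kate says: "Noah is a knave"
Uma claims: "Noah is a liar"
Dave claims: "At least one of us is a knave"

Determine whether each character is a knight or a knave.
Noah is a knight.
Kate is a knave.
Uma is a knave.
Dave is a knight.

Verification:
- Noah (knight) says "At least one of us is a knave" - this is TRUE because Kate and Uma are knaves.
- Kate (knave) says "Noah is a knave" - this is FALSE (a lie) because Noah is a knight.
- Uma (knave) says "Noah is a liar" - this is FALSE (a lie) because Noah is a knight.
- Dave (knight) says "At least one of us is a knave" - this is TRUE because Kate and Uma are knaves.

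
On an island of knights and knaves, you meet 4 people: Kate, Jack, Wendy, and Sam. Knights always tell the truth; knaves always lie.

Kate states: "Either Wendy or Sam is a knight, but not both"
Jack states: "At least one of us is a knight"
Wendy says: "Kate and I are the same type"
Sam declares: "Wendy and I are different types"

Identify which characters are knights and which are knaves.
Kate is a knight.
Jack is a knight.
Wendy is a knave.
Sam is a knight.

Verification:
- Kate (knight) says "Either Wendy or Sam is a knight, but not both" - this is TRUE because Wendy is a knave and Sam is a knight.
- Jack (knight) says "At least one of us is a knight" - this is TRUE because Kate, Jack, and Sam are knights.
- Wendy (knave) says "Kate and I are the same type" - this is FALSE (a lie) because Wendy is a knave and Kate is a knight.
- Sam (knight) says "Wendy and I are different types" - this is TRUE because Sam is a knight and Wendy is a knave.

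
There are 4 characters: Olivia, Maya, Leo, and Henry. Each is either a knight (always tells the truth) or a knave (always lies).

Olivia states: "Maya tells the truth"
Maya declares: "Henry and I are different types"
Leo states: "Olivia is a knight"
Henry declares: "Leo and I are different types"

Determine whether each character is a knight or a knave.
Olivia is a knave.
Maya is a knave.
Leo is a knave.
Henry is a knave.

Verification:
- Olivia (knave) says "Maya tells the truth" - this is FALSE (a lie) because Maya is a knave.
- Maya (knave) says "Henry and I are different types" - this is FALSE (a lie) because Maya is a knave and Henry is a knave.
- Leo (knave) says "Olivia is a knight" - this is FALSE (a lie) because Olivia is a knave.
- Henry (knave) says "Leo and I are different types" - this is FALSE (a lie) because Henry is a knave and Leo is a knave.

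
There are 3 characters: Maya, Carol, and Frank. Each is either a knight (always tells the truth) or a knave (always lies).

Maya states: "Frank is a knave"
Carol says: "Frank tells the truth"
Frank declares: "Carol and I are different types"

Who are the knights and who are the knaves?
Maya is a knight.
Carol is a knave.
Frank is a knave.

Verification:
- Maya (knight) says "Frank is a knave" - this is TRUE because Frank is a knave.
- Carol (knave) says "Frank tells the truth" - this is FALSE (a lie) because Frank is a knave.
- Frank (knave) says "Carol and I are different types" - this is FALSE (a lie) because Frank is a knave and Carol is a knave.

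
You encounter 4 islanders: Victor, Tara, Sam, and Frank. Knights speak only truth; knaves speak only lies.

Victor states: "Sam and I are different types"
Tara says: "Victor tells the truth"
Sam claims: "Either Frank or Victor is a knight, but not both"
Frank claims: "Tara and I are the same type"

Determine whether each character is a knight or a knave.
Victor is a knight.
Tara is a knight.
Sam is a knave.
Frank is a knight.

Verification:
- Victor (knight) says "Sam and I are different types" - this is TRUE because Victor is a knight and Sam is a knave.
- Tara (knight) says "Victor tells the truth" - this is TRUE because Victor is a knight.
- Sam (knave) says "Either Frank or Victor is a knight, but not both" - this is FALSE (a lie) because Frank is a knight and Victor is a knight.
- Frank (knight) says "Tara and I are the same type" - this is TRUE because Frank is a knight and Tara is a knight.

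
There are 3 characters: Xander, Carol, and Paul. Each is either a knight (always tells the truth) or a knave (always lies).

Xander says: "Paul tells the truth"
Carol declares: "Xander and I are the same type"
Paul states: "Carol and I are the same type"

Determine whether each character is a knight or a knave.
Xander is a knight.
Carol is a knight.
Paul is a knight.

Verification:
- Xander (knight) says "Paul tells the truth" - this is TRUE because Paul is a knight.
- Carol (knight) says "Xander and I are the same type" - this is TRUE because Carol is a knight and Xander is a knight.
- Paul (knight) says "Carol and I are the same type" - this is TRUE because Paul is a knight and Carol is a knight.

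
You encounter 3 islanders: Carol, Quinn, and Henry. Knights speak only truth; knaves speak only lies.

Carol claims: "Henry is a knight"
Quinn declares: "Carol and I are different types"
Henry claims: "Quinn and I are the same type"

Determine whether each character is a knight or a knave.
Carol is a knave.
Quinn is a knight.
Henry is a knave.

Verification:
- Carol (knave) says "Henry is a knight" - this is FALSE (a lie) because Henry is a knave.
- Quinn (knight) says "Carol and I are different types" - this is TRUE because Quinn is a knight and Carol is a knave.
- Henry (knave) says "Quinn and I are the same type" - this is FALSE (a lie) because Henry is a knave and Quinn is a knight.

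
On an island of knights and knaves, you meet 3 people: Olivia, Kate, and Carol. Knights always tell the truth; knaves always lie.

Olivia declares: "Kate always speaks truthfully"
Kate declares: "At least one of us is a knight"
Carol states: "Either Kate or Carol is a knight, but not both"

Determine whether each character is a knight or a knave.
Olivia is a knave.
Kate is a knave.
Carol is a knave.

Verification:
- Olivia (knave) says "Kate always speaks truthfully" - this is FALSE (a lie) because Kate is a knave.
- Kate (knave) says "At least one of us is a knight" - this is FALSE (a lie) because no one is a knight.
- Carol (knave) says "Either Kate or Carol is a knight, but not both" - this is FALSE (a lie) because Kate is a knave and Carol is a knave.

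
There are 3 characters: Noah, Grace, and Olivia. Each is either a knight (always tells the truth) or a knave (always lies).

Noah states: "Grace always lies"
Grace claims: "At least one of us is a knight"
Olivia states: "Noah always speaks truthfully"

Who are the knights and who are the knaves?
Noah is a knave.
Grace is a knight.
Olivia is a knave.

Verification:
- Noah (knave) says "Grace always lies" - this is FALSE (a lie) because Grace is a knight.
- Grace (knight) says "At least one of us is a knight" - this is TRUE because Grace is a knight.
- Olivia (knave) says "Noah always speaks truthfully" - this is FALSE (a lie) because Noah is a knave.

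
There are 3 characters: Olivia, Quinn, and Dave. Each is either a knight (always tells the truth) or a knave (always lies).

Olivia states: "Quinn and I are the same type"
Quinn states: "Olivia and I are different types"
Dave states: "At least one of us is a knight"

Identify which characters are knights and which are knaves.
Olivia is a knave.
Quinn is a knight.
Dave is a knight.

Verification:
- Olivia (knave) says "Quinn and I are the same type" - this is FALSE (a lie) because Olivia is a knave and Quinn is a knight.
- Quinn (knight) says "Olivia and I are different types" - this is TRUE because Quinn is a knight and Olivia is a knave.
- Dave (knight) says "At least one of us is a knight" - this is TRUE because Quinn and Dave are knights.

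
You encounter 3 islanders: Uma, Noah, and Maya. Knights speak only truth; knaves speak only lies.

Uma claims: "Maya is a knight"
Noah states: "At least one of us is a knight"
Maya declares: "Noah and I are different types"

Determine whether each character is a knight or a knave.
Uma is a knave.
Noah is a knave.
Maya is a knave.

Verification:
- Uma (knave) says "Maya is a knight" - this is FALSE (a lie) because Maya is a knave.
- Noah (knave) says "At least one of us is a knight" - this is FALSE (a lie) because no one is a knight.
- Maya (knave) says "Noah and I are different types" - this is FALSE (a lie) because Maya is a knave and Noah is a knave.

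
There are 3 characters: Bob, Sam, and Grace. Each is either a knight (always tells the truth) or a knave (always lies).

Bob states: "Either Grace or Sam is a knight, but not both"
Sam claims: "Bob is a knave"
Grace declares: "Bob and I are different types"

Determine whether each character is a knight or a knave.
Bob is a knave.
Sam is a knight.
Grace is a knight.

Verification:
- Bob (knave) says "Either Grace or Sam is a knight, but not both" - this is FALSE (a lie) because Grace is a knight and Sam is a knight.
- Sam (knight) says "Bob is a knave" - this is TRUE because Bob is a knave.
- Grace (knight) says "Bob and I are different types" - this is TRUE because Grace is a knight and Bob is a knave.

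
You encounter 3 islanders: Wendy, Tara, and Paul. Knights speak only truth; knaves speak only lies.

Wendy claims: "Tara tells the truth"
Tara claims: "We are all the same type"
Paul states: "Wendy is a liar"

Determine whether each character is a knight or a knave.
Wendy is a knave.
Tara is a knave.
Paul is a knight.

Verification:
- Wendy (knave) says "Tara tells the truth" - this is FALSE (a lie) because Tara is a knave.
- Tara (knave) says "We are all the same type" - this is FALSE (a lie) because Paul is a knight and Wendy and Tara are knaves.
- Paul (knight) says "Wendy is a liar" - this is TRUE because Wendy is a knave.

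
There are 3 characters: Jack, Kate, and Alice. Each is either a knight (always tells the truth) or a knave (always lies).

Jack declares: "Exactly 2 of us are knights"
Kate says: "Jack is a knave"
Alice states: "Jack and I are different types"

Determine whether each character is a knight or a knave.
Jack is a knave.
Kate is a knight.
Alice is a knave.

Verification:
- Jack (knave) says "Exactly 2 of us are knights" - this is FALSE (a lie) because there are 1 knights.
- Kate (knight) says "Jack is a knave" - this is TRUE because Jack is a knave.
- Alice (knave) says "Jack and I are different types" - this is FALSE (a lie) because Alice is a knave and Jack is a knave.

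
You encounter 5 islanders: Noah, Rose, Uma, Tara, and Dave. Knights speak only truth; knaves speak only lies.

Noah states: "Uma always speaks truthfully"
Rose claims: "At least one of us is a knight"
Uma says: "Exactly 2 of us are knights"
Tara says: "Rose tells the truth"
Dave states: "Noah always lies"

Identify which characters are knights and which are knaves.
Noah is a knave.
Rose is a knight.
Uma is a knave.
Tara is a knight.
Dave is a knight.

Verification:
- Noah (knave) says "Uma always speaks truthfully" - this is FALSE (a lie) because Uma is a knave.
- Rose (knight) says "At least one of us is a knight" - this is TRUE because Rose, Tara, and Dave are knights.
- Uma (knave) says "Exactly 2 of us are knights" - this is FALSE (a lie) because there are 3 knights.
- Tara (knight) says "Rose tells the truth" - this is TRUE because Rose is a knight.
- Dave (knight) says "Noah always lies" - this is TRUE because Noah is a knave.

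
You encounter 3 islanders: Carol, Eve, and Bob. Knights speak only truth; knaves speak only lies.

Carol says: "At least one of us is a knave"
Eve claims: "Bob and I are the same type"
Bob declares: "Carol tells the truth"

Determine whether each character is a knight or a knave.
Carol is a knight.
Eve is a knave.
Bob is a knight.

Verification:
- Carol (knight) says "At least one of us is a knave" - this is TRUE because Eve is a knave.
- Eve (knave) says "Bob and I are the same type" - this is FALSE (a lie) because Eve is a knave and Bob is a knight.
- Bob (knight) says "Carol tells the truth" - this is TRUE because Carol is a knight.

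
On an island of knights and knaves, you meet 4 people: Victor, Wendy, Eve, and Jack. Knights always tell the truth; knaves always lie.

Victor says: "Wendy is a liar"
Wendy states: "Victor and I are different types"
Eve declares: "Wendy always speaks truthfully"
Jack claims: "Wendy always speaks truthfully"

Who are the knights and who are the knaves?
Victor is a knave.
Wendy is a knight.
Eve is a knight.
Jack is a knight.

Verification:
- Victor (knave) says "Wendy is a liar" - this is FALSE (a lie) because Wendy is a knight.
- Wendy (knight) says "Victor and I are different types" - this is TRUE because Wendy is a knight and Victor is a knave.
- Eve (knight) says "Wendy always speaks truthfully" - this is TRUE because Wendy is a knight.
- Jack (knight) says "Wendy always speaks truthfully" - this is TRUE because Wendy is a knight.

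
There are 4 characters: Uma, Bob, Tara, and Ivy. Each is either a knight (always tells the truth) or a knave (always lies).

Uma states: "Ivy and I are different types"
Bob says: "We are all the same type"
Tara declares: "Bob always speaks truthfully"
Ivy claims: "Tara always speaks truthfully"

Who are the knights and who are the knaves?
Uma is a knight.
Bob is a knave.
Tara is a knave.
Ivy is a knave.

Verification:
- Uma (knight) says "Ivy and I are different types" - this is TRUE because Uma is a knight and Ivy is a knave.
- Bob (knave) says "We are all the same type" - this is FALSE (a lie) because Uma is a knight and Bob, Tara, and Ivy are knaves.
- Tara (knave) says "Bob always speaks truthfully" - this is FALSE (a lie) because Bob is a knave.
- Ivy (knave) says "Tara always speaks truthfully" - this is FALSE (a lie) because Tara is a knave.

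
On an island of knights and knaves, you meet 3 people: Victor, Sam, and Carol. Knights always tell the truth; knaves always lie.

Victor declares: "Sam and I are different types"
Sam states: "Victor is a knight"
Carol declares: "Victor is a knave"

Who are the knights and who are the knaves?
Victor is a knave.
Sam is a knave.
Carol is a knight.

Verification:
- Victor (knave) says "Sam and I are different types" - this is FALSE (a lie) because Victor is a knave and Sam is a knave.
- Sam (knave) says "Victor is a knight" - this is FALSE (a lie) because Victor is a knave.
- Carol (knight) says "Victor is a knave" - this is TRUE because Victor is a knave.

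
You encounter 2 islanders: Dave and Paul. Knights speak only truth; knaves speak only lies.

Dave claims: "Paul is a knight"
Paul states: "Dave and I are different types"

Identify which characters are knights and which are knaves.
Dave is a knave.
Paul is a knave.

Verification:
- Dave (knave) says "Paul is a knight" - this is FALSE (a lie) because Paul is a knave.
- Paul (knave) says "Dave and I are different types" - this is FALSE (a lie) because Paul is a knave and Dave is a knave.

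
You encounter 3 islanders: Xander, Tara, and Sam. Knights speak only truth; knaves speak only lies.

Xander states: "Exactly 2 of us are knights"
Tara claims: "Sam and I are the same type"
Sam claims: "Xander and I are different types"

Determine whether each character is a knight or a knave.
Xander is a knave.
Tara is a knave.
Sam is a knight.

Verification:
- Xander (knave) says "Exactly 2 of us are knights" - this is FALSE (a lie) because there are 1 knights.
- Tara (knave) says "Sam and I are the same type" - this is FALSE (a lie) because Tara is a knave and Sam is a knight.
- Sam (knight) says "Xander and I are different types" - this is TRUE because Sam is a knight and Xander is a knave.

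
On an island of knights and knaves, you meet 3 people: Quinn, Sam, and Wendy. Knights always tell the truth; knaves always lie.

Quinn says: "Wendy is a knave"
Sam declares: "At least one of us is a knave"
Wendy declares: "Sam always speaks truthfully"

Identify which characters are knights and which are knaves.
Quinn is a knave.
Sam is a knight.
Wendy is a knight.

Verification:
- Quinn (knave) says "Wendy is a knave" - this is FALSE (a lie) because Wendy is a knight.
- Sam (knight) says "At least one of us is a knave" - this is TRUE because Quinn is a knave.
- Wendy (knight) says "Sam always speaks truthfully" - this is TRUE because Sam is a knight.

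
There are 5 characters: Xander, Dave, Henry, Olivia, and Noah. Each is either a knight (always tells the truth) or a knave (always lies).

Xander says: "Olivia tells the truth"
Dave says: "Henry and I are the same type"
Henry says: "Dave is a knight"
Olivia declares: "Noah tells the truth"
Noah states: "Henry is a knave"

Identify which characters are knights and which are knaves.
Xander is a knave.
Dave is a knight.
Henry is a knight.
Olivia is a knave.
Noah is a knave.

Verification:
- Xander (knave) says "Olivia tells the truth" - this is FALSE (a lie) because Olivia is a knave.
- Dave (knight) says "Henry and I are the same type" - this is TRUE because Dave is a knight and Henry is a knight.
- Henry (knight) says "Dave is a knight" - this is TRUE because Dave is a knight.
- Olivia (knave) says "Noah tells the truth" - this is FALSE (a lie) because Noah is a knave.
- Noah (knave) says "Henry is a knave" - this is FALSE (a lie) because Henry is a knight.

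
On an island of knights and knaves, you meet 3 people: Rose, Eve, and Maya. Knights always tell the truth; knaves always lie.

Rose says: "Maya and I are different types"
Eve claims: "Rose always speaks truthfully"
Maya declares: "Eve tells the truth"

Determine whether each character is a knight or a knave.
Rose is a knave.
Eve is a knave.
Maya is a knave.

Verification:
- Rose (knave) says "Maya and I are different types" - this is FALSE (a lie) because Rose is a knave and Maya is a knave.
- Eve (knave) says "Rose always speaks truthfully" - this is FALSE (a lie) because Rose is a knave.
- Maya (knave) says "Eve tells the truth" - this is FALSE (a lie) because Eve is a knave.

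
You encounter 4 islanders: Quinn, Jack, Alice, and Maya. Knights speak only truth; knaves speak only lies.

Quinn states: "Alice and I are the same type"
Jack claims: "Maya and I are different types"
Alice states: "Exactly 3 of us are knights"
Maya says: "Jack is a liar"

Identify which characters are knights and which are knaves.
Quinn is a knight.
Jack is a knight.
Alice is a knight.
Maya is a knave.

Verification:
- Quinn (knight) says "Alice and I are the same type" - this is TRUE because Quinn is a knight and Alice is a knight.
- Jack (knight) says "Maya and I are different types" - this is TRUE because Jack is a knight and Maya is a knave.
- Alice (knight) says "Exactly 3 of us are knights" - this is TRUE because there are 3 knights.
- Maya (knave) says "Jack is a liar" - this is FALSE (a lie) because Jack is a knight.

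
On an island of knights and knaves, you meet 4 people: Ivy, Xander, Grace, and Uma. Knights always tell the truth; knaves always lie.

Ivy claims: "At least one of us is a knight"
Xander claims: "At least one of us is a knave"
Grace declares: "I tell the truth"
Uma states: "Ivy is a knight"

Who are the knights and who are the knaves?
Ivy is a knight.
Xander is a knight.
Grace is a knave.
Uma is a knight.

Verification:
- Ivy (knight) says "At least one of us is a knight" - this is TRUE because Ivy, Xander, and Uma are knights.
- Xander (knight) says "At least one of us is a knave" - this is TRUE because Grace is a knave.
- Grace (knave) says "I tell the truth" - this is FALSE (a lie) because Grace is a knave.
- Uma (knight) says "Ivy is a knight" - this is TRUE because Ivy is a knight.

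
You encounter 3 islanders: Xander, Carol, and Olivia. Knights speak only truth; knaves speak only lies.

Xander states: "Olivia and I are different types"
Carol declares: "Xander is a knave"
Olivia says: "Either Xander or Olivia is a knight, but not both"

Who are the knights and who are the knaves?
Xander is a knave.
Carol is a knight.
Olivia is a knave.

Verification:
- Xander (knave) says "Olivia and I are different types" - this is FALSE (a lie) because Xander is a knave and Olivia is a knave.
- Carol (knight) says "Xander is a knave" - this is TRUE because Xander is a knave.
- Olivia (knave) says "Either Xander or Olivia is a knight, but not both" - this is FALSE (a lie) because Xander is a knave and Olivia is a knave.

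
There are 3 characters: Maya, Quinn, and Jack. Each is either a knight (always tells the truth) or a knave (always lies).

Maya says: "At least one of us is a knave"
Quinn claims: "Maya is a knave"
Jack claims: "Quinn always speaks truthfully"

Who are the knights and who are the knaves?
Maya is a knight.
Quinn is a knave.
Jack is a knave.

Verification:
- Maya (knight) says "At least one of us is a knave" - this is TRUE because Quinn and Jack are knaves.
- Quinn (knave) says "Maya is a knave" - this is FALSE (a lie) because Maya is a knight.
- Jack (knave) says "Quinn always speaks truthfully" - this is FALSE (a lie) because Quinn is a knave.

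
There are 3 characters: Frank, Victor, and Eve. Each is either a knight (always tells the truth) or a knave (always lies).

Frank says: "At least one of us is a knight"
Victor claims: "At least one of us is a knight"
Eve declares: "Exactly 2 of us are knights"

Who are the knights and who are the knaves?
Frank is a knave.
Victor is a knave.
Eve is a knave.

Verification:
- Frank (knave) says "At least one of us is a knight" - this is FALSE (a lie) because no one is a knight.
- Victor (knave) says "At least one of us is a knight" - this is FALSE (a lie) because no one is a knight.
- Eve (knave) says "Exactly 2 of us are knights" - this is FALSE (a lie) because there are 0 knights.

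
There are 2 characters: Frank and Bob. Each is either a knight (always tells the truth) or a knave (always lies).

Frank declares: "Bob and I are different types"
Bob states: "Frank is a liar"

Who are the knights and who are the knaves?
Frank is a knight.
Bob is a knave.

Verification:
- Frank (knight) says "Bob and I are different types" - this is TRUE because Frank is a knight and Bob is a knave.
- Bob (knave) says "Frank is a liar" - this is FALSE (a lie) because Frank is a knight.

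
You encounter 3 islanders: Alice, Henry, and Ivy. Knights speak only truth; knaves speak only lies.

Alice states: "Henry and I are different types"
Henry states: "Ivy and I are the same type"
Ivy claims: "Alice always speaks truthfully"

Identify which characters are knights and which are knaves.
Alice is a knight.
Henry is a knave.
Ivy is a knight.

Verification:
- Alice (knight) says "Henry and I are different types" - this is TRUE because Alice is a knight and Henry is a knave.
- Henry (knave) says "Ivy and I are the same type" - this is FALSE (a lie) because Henry is a knave and Ivy is a knight.
- Ivy (knight) says "Alice always speaks truthfully" - this is TRUE because Alice is a knight.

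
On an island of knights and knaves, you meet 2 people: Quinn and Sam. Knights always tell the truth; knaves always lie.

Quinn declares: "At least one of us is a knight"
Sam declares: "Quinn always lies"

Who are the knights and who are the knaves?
Quinn is a knight.
Sam is a knave.

Verification:
- Quinn (knight) says "At least one of us is a knight" - this is TRUE because Quinn is a knight.
- Sam (knave) says "Quinn always lies" - this is FALSE (a lie) because Quinn is a knight.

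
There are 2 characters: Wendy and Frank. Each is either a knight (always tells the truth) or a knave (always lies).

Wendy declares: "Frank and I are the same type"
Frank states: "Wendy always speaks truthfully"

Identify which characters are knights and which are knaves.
Wendy is a knight.
Frank is a knight.

Verification:
- Wendy (knight) says "Frank and I are the same type" - this is TRUE because Wendy is a knight and Frank is a knight.
- Frank (knight) says "Wendy always speaks truthfully" - this is TRUE because Wendy is a knight.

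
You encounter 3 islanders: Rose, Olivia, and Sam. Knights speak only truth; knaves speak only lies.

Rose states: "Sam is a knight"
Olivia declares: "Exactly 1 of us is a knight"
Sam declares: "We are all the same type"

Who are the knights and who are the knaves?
Rose is a knave.
Olivia is a knight.
Sam is a knave.

Verification:
- Rose (knave) says "Sam is a knight" - this is FALSE (a lie) because Sam is a knave.
- Olivia (knight) says "Exactly 1 of us is a knight" - this is TRUE because there are 1 knights.
- Sam (knave) says "We are all the same type" - this is FALSE (a lie) because Olivia is a knight and Rose and Sam are knaves.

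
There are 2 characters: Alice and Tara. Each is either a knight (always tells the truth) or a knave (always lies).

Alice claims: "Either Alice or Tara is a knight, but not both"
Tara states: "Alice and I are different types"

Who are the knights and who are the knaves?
Alice is a knave.
Tara is a knave.

Verification:
- Alice (knave) says "Either Alice or Tara is a knight, but not both" - this is FALSE (a lie) because Alice is a knave and Tara is a knave.
- Tara (knave) says "Alice and I are different types" - this is FALSE (a lie) because Tara is a knave and Alice is a knave.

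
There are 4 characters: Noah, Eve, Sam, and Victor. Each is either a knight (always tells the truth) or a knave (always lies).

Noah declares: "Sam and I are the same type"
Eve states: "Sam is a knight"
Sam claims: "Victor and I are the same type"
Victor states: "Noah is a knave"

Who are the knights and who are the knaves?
Noah is a knave.
Eve is a knight.
Sam is a knight.
Victor is a knight.

Verification:
- Noah (knave) says "Sam and I are the same type" - this is FALSE (a lie) because Noah is a knave and Sam is a knight.
- Eve (knight) says "Sam is a knight" - this is TRUE because Sam is a knight.
- Sam (knight) says "Victor and I are the same type" - this is TRUE because Sam is a knight and Victor is a knight.
- Victor (knight) says "Noah is a knave" - this is TRUE because Noah is a knave.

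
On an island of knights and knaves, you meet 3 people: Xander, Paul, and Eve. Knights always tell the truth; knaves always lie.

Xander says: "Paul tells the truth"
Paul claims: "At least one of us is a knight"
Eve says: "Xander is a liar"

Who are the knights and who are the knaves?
Xander is a knight.
Paul is a knight.
Eve is a knave.

Verification:
- Xander (knight) says "Paul tells the truth" - this is TRUE because Paul is a knight.
- Paul (knight) says "At least one of us is a knight" - this is TRUE because Xander and Paul are knights.
- Eve (knave) says "Xander is a liar" - this is FALSE (a lie) because Xander is a knight.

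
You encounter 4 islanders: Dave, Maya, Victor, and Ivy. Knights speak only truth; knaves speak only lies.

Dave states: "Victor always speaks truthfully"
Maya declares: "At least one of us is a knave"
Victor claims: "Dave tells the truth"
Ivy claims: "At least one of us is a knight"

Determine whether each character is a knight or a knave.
Dave is a knave.
Maya is a knight.
Victor is a knave.
Ivy is a knight.

Verification:
- Dave (knave) says "Victor always speaks truthfully" - this is FALSE (a lie) because Victor is a knave.
- Maya (knight) says "At least one of us is a knave" - this is TRUE because Dave and Victor are knaves.
- Victor (knave) says "Dave tells the truth" - this is FALSE (a lie) because Dave is a knave.
- Ivy (knight) says "At least one of us is a knight" - this is TRUE because Maya and Ivy are knights.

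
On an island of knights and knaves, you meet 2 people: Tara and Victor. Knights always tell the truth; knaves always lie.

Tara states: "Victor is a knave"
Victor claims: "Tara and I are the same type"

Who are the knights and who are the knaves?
Tara is a knight.
Victor is a knave.

Verification:
- Tara (knight) says "Victor is a knave" - this is TRUE because Victor is a knave.
- Victor (knave) says "Tara and I are the same type" - this is FALSE (a lie) because Victor is a knave and Tara is a knight.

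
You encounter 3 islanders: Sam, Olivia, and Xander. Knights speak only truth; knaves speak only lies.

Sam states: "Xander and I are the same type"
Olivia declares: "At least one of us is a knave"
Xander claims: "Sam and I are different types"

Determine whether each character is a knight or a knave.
Sam is a knave.
Olivia is a knight.
Xander is a knight.

Verification:
- Sam (knave) says "Xander and I are the same type" - this is FALSE (a lie) because Sam is a knave and Xander is a knight.
- Olivia (knight) says "At least one of us is a knave" - this is TRUE because Sam is a knave.
- Xander (knight) says "Sam and I are different types" - this is TRUE because Xander is a knight and Sam is a knave.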